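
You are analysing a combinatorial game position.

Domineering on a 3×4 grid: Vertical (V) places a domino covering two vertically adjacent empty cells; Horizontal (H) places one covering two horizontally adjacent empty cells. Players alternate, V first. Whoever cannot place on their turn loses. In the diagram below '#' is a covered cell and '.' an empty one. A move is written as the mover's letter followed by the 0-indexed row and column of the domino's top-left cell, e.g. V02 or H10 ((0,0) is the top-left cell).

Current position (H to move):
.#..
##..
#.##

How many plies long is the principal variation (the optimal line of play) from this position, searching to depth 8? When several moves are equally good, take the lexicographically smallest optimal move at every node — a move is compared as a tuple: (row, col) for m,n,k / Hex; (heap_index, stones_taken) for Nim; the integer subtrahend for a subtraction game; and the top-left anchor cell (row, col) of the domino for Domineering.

PV length from [.#../##../#.##]: 1 ply

p1 H@[.#../##../#.##]: H02[.###/##../#.##]+1* H12[.#../####/#.##]+1
p2 V@[.###/##../#.##] terminal -1; root [.#../##../#.##] d8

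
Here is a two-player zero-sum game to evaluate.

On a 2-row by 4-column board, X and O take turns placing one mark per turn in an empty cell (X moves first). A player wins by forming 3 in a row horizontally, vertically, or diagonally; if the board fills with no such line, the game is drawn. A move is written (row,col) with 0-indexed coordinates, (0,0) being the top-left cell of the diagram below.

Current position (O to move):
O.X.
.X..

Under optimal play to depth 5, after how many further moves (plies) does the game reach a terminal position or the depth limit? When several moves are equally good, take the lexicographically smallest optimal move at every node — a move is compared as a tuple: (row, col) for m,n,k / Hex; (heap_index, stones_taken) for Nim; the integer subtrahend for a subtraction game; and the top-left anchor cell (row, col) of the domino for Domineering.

p1 O@[O.X./.X..]: (0,1)[OOX./.X..]-1 (0,3)[O.XO/.X..]-1 (1,0)[O.X./OX..]+0* (1,2)[O.X./.XO.]+0 (1,3)[O.X./.X.O]+0
p2 X@[O.X./OX..]: (0,1)[OXX./OX..]+0* (0,3)[O.XX/OX..]+0 (1,2)[O.X./OXX.]+0 (1,3)[O.X./OX.X]+0
p3 O@[OXX./OX..]: (0,3)[OXXO/OX..]+0* (1,2)[OXX./OXO.]-1 (1,3)[OXX./OX.O]-1
p4 X@[OXXO/OX..]: (1,2)[OXXO/OXX.]+0* (1,3)[OXXO/OX.X]+0
p5 O@[OXXO/OXX.]: (1,3)[OXXO/OXXO]+0*
p6 X@[OXXO/OXXO] terminal +0; root [O.X./.X..] d5

PV length from [O.X./.X..]: 5 plies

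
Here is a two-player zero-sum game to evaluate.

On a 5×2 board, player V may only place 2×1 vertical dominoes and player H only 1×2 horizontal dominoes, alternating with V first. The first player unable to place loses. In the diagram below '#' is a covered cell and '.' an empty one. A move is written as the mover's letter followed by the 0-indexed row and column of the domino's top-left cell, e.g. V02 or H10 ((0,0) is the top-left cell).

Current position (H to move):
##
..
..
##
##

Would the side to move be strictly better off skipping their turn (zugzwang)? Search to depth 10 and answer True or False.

zugzwang(##/../../##/##, H) = False

[##/../../##/##] H move#1: H10:+1/##/##/../##/##*, H20:+1/##/../##/##/##
[##/##/../##/##] end (terminal -1, V#2); searched ##/../../##/## to 10
if H skipped the turn, V would face:
~ [##/../../##/##] V move#1: V10:+1/##/#./#./##/##*, V11:+1/##/.#/.#/##/##
~ [##/#./#./##/##] end (terminal -1, H#2); searched ##/../../##/## to 10
compare (H): move=+1 vs pass=-1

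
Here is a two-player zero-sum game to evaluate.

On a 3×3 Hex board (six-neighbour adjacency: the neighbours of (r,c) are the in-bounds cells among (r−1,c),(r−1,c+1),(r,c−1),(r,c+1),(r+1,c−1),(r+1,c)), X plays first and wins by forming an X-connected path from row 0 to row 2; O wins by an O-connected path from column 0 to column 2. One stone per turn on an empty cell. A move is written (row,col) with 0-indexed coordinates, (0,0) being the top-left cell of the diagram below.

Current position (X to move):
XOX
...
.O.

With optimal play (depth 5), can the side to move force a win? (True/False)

[XOX/.../.O.] X move#1: (1,0):-1/XOX/X../.O., (1,1):-1/XOX/.X./.O., (1,2):+1/XOX/..X/.O.*, (2,0):+1/XOX/.../XO., (2,2):+1/XOX/.../.OX
[XOX/..X/.O.] O move#2: (1,0):-1/XOX/O.X/.O.*, (1,1):-1/XOX/.OX/.O., (2,0):-1/XOX/..X/OO., (2,2):-1/XOX/..X/.OO
[XOX/O.X/.O.] X move#3: (1,1):+1/XOX/OXX/.O.*, (2,0):+1/XOX/O.X/XO., (2,2):+1/XOX/O.X/.OX
[XOX/OXX/.O.] O move#4: (2,0):-1/XOX/OXX/OO.*, (2,2):-1/XOX/OXX/.OO
[XOX/OXX/OO.] X move#5: (2,2):+1/XOX/OXX/OOX*
[XOX/OXX/OOX] end (terminal -1, O#6); searched XOX/.../.O. to 5

X winning at [XOX/.../.O.]: True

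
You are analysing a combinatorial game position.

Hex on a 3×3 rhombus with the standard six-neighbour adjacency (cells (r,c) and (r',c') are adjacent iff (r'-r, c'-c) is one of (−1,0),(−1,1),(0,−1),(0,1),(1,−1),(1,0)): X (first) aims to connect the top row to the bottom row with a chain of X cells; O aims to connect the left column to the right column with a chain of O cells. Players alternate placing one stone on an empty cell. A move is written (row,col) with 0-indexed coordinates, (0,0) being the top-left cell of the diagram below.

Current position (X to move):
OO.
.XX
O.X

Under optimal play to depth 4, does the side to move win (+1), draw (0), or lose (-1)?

ply 1, X at OO./.XX/O.X | (0,2)=+1→OOX/.XX/O.X*; (1,0)=-1→OO./XXX/O.X; (2,1)=-1→OO./.XX/OXX
ply 2: OOX/.XX/O.X is terminal -1 (O); from OO./.XX/O.X depth 4

value(OO./.XX/O.X, X) = +1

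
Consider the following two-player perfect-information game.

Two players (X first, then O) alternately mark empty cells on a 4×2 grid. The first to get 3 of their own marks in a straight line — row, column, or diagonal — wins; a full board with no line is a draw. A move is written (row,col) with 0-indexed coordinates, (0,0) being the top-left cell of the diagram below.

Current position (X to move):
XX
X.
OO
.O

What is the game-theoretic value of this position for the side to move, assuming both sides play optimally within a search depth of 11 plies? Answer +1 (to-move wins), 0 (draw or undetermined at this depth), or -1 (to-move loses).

p1 X@[XX/X./OO/.O]: (1,1)[XX/XX/OO/.O]+0* (3,0)[XX/X./OO/XO]-1
p2 O@[XX/XX/OO/.O]: (3,0)[XX/XX/OO/OO]+0*
p3 X@[XX/XX/OO/OO] terminal +0; root [XX/X./OO/.O] d11

value(XX/X./OO/.O, X) = 0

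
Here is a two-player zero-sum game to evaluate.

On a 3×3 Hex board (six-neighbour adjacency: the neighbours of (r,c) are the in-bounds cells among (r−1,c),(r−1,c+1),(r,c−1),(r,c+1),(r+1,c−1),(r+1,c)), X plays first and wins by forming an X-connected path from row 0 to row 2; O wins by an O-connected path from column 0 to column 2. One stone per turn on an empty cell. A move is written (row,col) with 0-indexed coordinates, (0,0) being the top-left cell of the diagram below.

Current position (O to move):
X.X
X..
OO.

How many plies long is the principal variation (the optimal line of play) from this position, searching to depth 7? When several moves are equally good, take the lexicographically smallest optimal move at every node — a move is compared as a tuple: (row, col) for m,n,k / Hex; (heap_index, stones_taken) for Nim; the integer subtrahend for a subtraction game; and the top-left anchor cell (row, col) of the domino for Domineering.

ply 1, O at X.X/X../OO. | (0,1)=+1→XOX/X../OO.*; (1,1)=+1→X.X/XO./OO.; (1,2)=+1→X.X/X.O/OO.; (2,2)=+1→X.X/X../OOO
ply 2, X at XOX/X../OO. | (1,1)=-1→XOX/XX./OO.*; (1,2)=-1→XOX/X.X/OO.; (2,2)=-1→XOX/X../OOX
ply 3, O at XOX/XX./OO. | (1,2)=+1→XOX/XXO/OO.*; (2,2)=+1→XOX/XX./OOO
ply 4: XOX/XXO/OO. is terminal -1 (X); from X.X/X../OO. depth 7

PV length from [X.X/X../OO.]: 3 plies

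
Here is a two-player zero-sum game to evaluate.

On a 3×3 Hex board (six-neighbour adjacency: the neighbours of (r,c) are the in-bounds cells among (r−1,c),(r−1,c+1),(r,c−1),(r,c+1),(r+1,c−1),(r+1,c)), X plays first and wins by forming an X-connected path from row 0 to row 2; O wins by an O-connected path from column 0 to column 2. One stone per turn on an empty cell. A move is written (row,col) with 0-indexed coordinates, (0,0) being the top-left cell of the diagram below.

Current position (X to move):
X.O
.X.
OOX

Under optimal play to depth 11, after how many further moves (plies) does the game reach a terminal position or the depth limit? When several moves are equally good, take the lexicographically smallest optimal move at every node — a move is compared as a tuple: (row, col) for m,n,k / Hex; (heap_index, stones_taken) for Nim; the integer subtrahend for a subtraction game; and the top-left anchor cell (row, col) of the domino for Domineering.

PV length from [X.O/.X./OOX]: 3 plies

[X.O/.X./OOX] X move#1: (0,1):-1/XXO/.X./OOX, (1,0):-1/X.O/XX./OOX, (1,2):+1/X.O/.XX/OOX*
[X.O/.XX/OOX] O move#2: (0,1):-1/XOO/.XX/OOX*, (1,0):-1/X.O/OXX/OOX
[XOO/.XX/OOX] X move#3: (1,0):+1/XOO/XXX/OOX*
[XOO/XXX/OOX] end (terminal -1, O#4); searched X.O/.X./OOX to 11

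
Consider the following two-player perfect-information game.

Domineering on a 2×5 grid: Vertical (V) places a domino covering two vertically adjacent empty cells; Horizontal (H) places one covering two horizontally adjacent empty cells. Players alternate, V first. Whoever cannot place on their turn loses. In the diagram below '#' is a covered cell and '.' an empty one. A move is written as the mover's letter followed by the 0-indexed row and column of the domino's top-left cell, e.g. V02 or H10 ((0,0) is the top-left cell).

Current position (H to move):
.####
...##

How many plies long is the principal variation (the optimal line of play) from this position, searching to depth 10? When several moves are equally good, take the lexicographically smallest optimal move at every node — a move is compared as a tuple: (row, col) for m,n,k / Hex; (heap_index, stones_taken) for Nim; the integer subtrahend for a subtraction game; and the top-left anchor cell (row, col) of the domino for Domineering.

PV length from [.####/...##]: 1 ply

p1 H@[.####/...##]: H10[.####/##.##]+1* H11[.####/.####]-1
p2 V@[.####/##.##] terminal -1; root [.####/...##] d10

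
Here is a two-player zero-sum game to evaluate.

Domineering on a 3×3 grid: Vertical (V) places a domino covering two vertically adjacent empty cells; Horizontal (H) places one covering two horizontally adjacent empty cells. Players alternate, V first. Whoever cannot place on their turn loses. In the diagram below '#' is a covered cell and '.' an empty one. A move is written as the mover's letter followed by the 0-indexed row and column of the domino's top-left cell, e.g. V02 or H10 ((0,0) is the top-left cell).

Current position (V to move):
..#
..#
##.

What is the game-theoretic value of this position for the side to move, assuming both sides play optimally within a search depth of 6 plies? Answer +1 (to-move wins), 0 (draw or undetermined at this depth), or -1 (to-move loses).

p1 V@[..#/..#/##.]: V00[#.#/#.#/##.]+1* V01[.##/.##/##.]+1
p2 H@[#.#/#.#/##.] terminal -1; root [..#/..#/##.] d6

value(..#/..#/##., V) = +1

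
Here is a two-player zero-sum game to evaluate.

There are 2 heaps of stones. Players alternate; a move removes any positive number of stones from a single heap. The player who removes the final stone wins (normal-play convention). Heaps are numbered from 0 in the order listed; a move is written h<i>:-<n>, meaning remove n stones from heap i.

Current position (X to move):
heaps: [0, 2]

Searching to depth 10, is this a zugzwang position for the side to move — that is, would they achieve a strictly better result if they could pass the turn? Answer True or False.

[(0,2)] X move#1: h1:-1:-1/(0,1), h1:-2:+1/(0,0)*
[(0,0)] end (terminal -1, O#2); searched (0,2) to 10
suppose X passes — search the same position with O to move:
pass> [(0,2)] O move#1: h1:-1:-1/(0,1), h1:-2:+1/(0,0)*
pass> [(0,0)] end (terminal -1, X#2); searched (0,2) to 10
for X: play +1, pass -1

zugzwang((0,2), X) = False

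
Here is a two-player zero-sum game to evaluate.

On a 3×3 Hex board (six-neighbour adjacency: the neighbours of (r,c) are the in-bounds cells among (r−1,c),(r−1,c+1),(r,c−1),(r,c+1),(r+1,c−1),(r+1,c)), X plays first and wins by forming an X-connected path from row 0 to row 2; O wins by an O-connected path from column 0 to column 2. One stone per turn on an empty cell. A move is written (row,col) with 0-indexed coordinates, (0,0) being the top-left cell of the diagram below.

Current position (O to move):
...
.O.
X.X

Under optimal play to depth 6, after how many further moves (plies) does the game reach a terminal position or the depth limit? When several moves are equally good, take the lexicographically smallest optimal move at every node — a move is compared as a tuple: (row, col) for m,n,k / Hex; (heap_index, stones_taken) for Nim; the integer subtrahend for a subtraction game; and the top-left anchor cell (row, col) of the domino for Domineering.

ply 1, O at .../.O./X.X | (0,0)=+1→O../.O./X.X*; (0,1)=+1→.O./.O./X.X; (0,2)=-1→..O/.O./X.X; (1,0)=+1→.../OO./X.X; (1,2)=-1→.../.OO/X.X; (2,1)=-1→.../.O./XOX
ply 2, X at O../.O./X.X | (0,1)=-1→OX./.O./X.X*; (0,2)=-1→O.X/.O./X.X; (1,0)=-1→O../XO./X.X; (1,2)=-1→O../.OX/X.X; (2,1)=-1→O../.O./XXX
ply 3, O at OX./.O./X.X | (0,2)=-1→OXO/.O./X.X; (1,0)=+1→OX./OO./X.X*; (1,2)=-1→OX./.OO/X.X; (2,1)=-1→OX./.O./XOX
ply 4, X at OX./OO./X.X | (0,2)=-1→OXX/OO./X.X*; (1,2)=-1→OX./OOX/X.X; (2,1)=-1→OX./OO./XXX
ply 5, O at OXX/OO./X.X | (1,2)=+1→OXX/OOO/X.X*; (2,1)=-1→OXX/OO./XOX
ply 6: OXX/OOO/X.X is terminal -1 (X); from .../.O./X.X depth 6

PV length from [.../.O./X.X]: 5 plies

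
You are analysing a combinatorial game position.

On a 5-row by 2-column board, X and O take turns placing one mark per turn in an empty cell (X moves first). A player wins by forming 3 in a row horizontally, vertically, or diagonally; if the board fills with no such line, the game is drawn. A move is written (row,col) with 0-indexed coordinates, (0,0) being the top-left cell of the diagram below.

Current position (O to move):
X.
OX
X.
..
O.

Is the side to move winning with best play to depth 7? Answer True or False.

O winning at [X./OX/X./../O.]: False

ply 1, O at X./OX/X./../O. | (0,1)=+0→XO/OX/X./../O.*; (2,1)=+0→X./OX/XO/../O.; (3,0)=-1→X./OX/X./O./O.; (3,1)=+0→X./OX/X./.O/O.; (4,1)=-1→X./OX/X./../OO
ply 2, X at XO/OX/X./../O. | (2,1)=+0→XO/OX/XX/../O.*; (3,0)=+0→XO/OX/X./X./O.; (3,1)=+0→XO/OX/X./.X/O.; (4,1)=+0→XO/OX/X./../OX
ply 3, O at XO/OX/XX/../O. | (3,0)=-1→XO/OX/XX/O./O.; (3,1)=+0→XO/OX/XX/.O/O.*; (4,1)=-1→XO/OX/XX/../OO
ply 4, X at XO/OX/XX/.O/O. | (3,0)=+0→XO/OX/XX/XO/O.*; (4,1)=+0→XO/OX/XX/.O/OX
ply 5, O at XO/OX/XX/XO/O. | (4,1)=+0→XO/OX/XX/XO/OO*
ply 6: XO/OX/XX/XO/OO is terminal +0 (X); from X./OX/X./../O. depth 7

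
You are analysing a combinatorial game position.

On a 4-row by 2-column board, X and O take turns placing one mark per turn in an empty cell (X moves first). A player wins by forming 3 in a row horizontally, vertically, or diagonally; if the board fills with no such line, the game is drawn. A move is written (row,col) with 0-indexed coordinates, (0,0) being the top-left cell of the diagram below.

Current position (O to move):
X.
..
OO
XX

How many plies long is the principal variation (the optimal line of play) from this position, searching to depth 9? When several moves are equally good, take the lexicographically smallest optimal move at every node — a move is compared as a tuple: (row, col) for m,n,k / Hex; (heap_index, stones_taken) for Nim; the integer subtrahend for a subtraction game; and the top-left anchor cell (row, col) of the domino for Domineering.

PV length from [X./../OO/XX]: 3 plies

p1 O@[X./../OO/XX]: (0,1)[XO/../OO/XX]+0* (1,0)[X./O./OO/XX]+0 (1,1)[X./.O/OO/XX]+0
p2 X@[XO/../OO/XX]: (1,0)[XO/X./OO/XX]-1 (1,1)[XO/.X/OO/XX]+0*
p3 O@[XO/.X/OO/XX]: (1,0)[XO/OX/OO/XX]+0*
p4 X@[XO/OX/OO/XX] terminal +0; root [X./../OO/XX] d9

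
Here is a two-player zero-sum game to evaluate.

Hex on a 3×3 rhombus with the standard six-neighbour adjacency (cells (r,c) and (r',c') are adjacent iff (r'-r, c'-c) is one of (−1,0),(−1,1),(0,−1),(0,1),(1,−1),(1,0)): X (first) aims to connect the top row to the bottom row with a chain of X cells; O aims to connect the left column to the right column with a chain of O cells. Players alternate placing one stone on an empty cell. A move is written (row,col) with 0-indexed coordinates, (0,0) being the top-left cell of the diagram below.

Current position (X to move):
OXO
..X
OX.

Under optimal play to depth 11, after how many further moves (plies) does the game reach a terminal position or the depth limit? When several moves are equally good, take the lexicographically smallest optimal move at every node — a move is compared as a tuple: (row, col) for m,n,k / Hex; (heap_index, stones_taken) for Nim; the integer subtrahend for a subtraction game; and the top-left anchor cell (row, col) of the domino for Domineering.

PV length from [OXO/..X/OX.]: 1 ply

ply 1, X at OXO/..X/OX. | (1,0)=-1→OXO/X.X/OX.; (1,1)=+1→OXO/.XX/OX.*; (2,2)=-1→OXO/..X/OXX
ply 2: OXO/.XX/OX. is terminal -1 (O); from OXO/..X/OX. depth 11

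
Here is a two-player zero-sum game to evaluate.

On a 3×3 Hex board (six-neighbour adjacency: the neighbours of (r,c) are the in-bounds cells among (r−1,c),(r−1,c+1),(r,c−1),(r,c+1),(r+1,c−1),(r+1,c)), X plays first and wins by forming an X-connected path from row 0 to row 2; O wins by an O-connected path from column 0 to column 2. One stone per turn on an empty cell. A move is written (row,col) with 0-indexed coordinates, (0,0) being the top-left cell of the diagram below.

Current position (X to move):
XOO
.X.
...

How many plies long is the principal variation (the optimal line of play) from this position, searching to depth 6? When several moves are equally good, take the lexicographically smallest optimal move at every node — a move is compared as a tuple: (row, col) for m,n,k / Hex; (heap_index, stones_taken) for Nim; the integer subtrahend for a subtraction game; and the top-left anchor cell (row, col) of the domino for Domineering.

ply 1, X at XOO/.X./... | (1,0)=+1→XOO/XX./...*; (1,2)=-1→XOO/.XX/...; (2,0)=-1→XOO/.X./X..; (2,1)=-1→XOO/.X./.X.; (2,2)=-1→XOO/.X./..X
ply 2, O at XOO/XX./... | (1,2)=-1→XOO/XXO/...*; (2,0)=-1→XOO/XX./O..; (2,1)=-1→XOO/XX./.O.; (2,2)=-1→XOO/XX./..O
ply 3, X at XOO/XXO/... | (2,0)=+1→XOO/XXO/X..*; (2,1)=+1→XOO/XXO/.X.; (2,2)=+1→XOO/XXO/..X
ply 4: XOO/XXO/X.. is terminal -1 (O); from XOO/.X./... depth 6

PV length from [XOO/.X./...]: 3 plies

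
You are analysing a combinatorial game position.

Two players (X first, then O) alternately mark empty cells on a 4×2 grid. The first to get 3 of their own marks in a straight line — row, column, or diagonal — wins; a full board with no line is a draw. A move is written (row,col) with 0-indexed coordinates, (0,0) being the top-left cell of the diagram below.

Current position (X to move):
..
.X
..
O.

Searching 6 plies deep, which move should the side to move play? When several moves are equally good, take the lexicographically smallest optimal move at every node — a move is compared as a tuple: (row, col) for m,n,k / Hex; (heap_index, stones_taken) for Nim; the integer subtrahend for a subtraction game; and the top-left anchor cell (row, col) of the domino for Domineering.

X's best at [../.X/../O.]: (2,1)

[../.X/../O.] X move#1: (0,0):+0/X./.X/../O., (0,1):+0/.X/.X/../O., (1,0):+0/../XX/../O., (2,0):+0/../.X/X./O., (2,1):+1/../.X/.X/O.*, (3,1):+0/../.X/../OX
[../.X/.X/O.] O move#2: (0,0):-1/O./.X/.X/O.*, (0,1):-1/.O/.X/.X/O., (1,0):-1/../OX/.X/O., (2,0):-1/../.X/OX/O., (3,1):-1/../.X/.X/OO
[O./.X/.X/O.] X move#3: (0,1):+1/OX/.X/.X/O.*, (1,0):+1/O./XX/.X/O., (2,0):+1/O./.X/XX/O., (3,1):+1/O./.X/.X/OX
[OX/.X/.X/O.] end (terminal -1, O#4); searched ../.X/../O. to 6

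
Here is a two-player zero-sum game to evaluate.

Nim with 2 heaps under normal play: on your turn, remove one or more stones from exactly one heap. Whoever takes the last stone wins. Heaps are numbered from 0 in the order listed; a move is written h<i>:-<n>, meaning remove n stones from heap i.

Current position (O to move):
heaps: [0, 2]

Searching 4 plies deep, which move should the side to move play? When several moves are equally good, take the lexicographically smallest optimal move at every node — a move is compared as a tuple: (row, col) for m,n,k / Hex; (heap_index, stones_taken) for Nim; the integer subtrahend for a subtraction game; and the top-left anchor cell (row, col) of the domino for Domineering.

p1 O@[(0,2)]: h1:-1[(0,1)]-1 h1:-2[(0,0)]+1*
p2 X@[(0,0)] terminal -1; root [(0,2)] d4

O's best at [(0,2)]: h1:-2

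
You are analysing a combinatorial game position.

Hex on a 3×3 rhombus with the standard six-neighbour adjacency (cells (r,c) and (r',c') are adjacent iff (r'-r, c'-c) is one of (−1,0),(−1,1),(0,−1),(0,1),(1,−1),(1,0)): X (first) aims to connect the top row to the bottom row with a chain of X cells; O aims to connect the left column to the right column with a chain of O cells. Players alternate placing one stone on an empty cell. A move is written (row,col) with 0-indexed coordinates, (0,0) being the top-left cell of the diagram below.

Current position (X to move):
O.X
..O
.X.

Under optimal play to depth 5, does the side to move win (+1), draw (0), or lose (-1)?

value(O.X/..O/.X., X) = +1

p1 X@[O.X/..O/.X.]: (0,1)[OXX/..O/.X.]-1 (1,0)[O.X/X.O/.X.]-1 (1,1)[O.X/.XO/.X.]+1* (2,0)[O.X/..O/XX.]-1 (2,2)[O.X/..O/.XX]-1
p2 O@[O.X/.XO/.X.] terminal -1; root [O.X/..O/.X.] d5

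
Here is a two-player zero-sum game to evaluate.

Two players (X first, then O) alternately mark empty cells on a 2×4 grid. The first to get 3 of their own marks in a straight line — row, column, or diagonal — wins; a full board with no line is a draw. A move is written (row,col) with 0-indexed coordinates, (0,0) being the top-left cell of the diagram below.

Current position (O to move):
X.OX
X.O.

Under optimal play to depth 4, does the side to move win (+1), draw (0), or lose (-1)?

ply 1, O at X.OX/X.O. | (0,1)=+0→XOOX/X.O.*; (1,1)=+0→X.OX/XOO.; (1,3)=+0→X.OX/X.OO
ply 2, X at XOOX/X.O. | (1,1)=+0→XOOX/XXO.*; (1,3)=+0→XOOX/X.OX
ply 3, O at XOOX/XXO. | (1,3)=+0→XOOX/XXOO*
ply 4: XOOX/XXOO is terminal +0 (X); from X.OX/X.O. depth 4

value(X.OX/X.O., O) = 0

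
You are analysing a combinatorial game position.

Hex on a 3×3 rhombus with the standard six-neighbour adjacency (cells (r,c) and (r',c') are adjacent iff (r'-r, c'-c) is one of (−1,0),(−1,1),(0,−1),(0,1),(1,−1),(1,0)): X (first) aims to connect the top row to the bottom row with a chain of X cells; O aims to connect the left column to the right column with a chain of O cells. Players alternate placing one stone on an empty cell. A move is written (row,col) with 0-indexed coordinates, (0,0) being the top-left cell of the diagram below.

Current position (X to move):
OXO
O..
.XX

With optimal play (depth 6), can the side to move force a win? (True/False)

X winning at [OXO/O../.XX]: True

[OXO/O../.XX] X move#1: (1,1):+1/OXO/OX./.XX*, (1,2):-1/OXO/O.X/.XX, (2,0):-1/OXO/O../XXX
[OXO/OX./.XX] end (terminal -1, O#2); searched OXO/O../.XX to 6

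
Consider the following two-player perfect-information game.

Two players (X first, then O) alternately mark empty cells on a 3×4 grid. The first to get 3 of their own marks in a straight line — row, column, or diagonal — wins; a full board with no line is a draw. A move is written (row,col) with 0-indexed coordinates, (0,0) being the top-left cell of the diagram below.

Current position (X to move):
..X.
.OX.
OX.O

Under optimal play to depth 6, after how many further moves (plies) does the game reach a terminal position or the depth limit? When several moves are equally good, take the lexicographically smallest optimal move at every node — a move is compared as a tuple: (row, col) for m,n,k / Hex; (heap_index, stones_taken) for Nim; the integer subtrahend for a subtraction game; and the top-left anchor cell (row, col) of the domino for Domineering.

PV length from [..X./.OX./OX.O]: 3 plies

ply 1, X at ..X./.OX./OX.O | (0,0)=+1→X.X./.OX./OX.O*; (0,1)=+1→.XX./.OX./OX.O; (0,3)=+1→..XX/.OX./OX.O; (1,0)=+1→..X./XOX./OX.O; (1,3)=+1→..X./.OXX/OX.O; (2,2)=+1→..X./.OX./OXXO
ply 2, O at X.X./.OX./OX.O | (0,1)=-1→XOX./.OX./OX.O*; (0,3)=-1→X.XO/.OX./OX.O; (1,0)=-1→X.X./OOX./OX.O; (1,3)=-1→X.X./.OXO/OX.O; (2,2)=-1→X.X./.OX./OXOO
ply 3, X at XOX./.OX./OX.O | (0,3)=+1→XOXX/.OX./OX.O*; (1,0)=+1→XOX./XOX./OX.O; (1,3)=+1→XOX./.OXX/OX.O; (2,2)=+1→XOX./.OX./OXXO
ply 4: XOXX/.OX./OX.O is terminal -1 (O); from ..X./.OX./OX.O depth 6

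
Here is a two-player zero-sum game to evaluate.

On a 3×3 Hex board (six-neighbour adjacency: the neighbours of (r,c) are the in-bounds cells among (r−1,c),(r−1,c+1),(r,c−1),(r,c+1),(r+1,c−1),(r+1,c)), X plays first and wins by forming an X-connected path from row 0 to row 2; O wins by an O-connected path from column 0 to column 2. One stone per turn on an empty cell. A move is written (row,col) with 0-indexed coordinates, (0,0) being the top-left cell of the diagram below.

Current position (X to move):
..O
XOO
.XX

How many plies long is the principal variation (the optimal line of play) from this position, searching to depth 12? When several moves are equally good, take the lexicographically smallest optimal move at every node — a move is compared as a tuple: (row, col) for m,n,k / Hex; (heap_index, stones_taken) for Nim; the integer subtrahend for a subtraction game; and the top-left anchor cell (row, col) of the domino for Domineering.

ply 1, X at ..O/XOO/.XX | (0,0)=-1→X.O/XOO/.XX; (0,1)=-1→.XO/XOO/.XX; (2,0)=+1→..O/XOO/XXX*
ply 2, O at ..O/XOO/XXX | (0,0)=-1→O.O/XOO/XXX*; (0,1)=-1→.OO/XOO/XXX
ply 3, X at O.O/XOO/XXX | (0,1)=+1→OXO/XOO/XXX*
ply 4: OXO/XOO/XXX is terminal -1 (O); from ..O/XOO/.XX depth 12

PV length from [..O/XOO/.XX]: 3 plies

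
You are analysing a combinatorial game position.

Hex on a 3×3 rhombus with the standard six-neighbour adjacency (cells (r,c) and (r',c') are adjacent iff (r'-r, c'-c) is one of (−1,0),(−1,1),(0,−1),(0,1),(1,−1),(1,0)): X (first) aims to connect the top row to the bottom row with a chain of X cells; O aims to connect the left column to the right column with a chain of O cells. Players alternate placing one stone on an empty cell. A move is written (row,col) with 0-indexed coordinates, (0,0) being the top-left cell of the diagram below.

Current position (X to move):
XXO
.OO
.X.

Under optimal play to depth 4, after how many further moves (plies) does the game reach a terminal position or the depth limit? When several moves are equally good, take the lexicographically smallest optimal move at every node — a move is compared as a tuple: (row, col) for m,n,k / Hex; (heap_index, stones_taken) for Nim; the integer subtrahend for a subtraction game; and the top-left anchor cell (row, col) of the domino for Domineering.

PV length from [XXO/.OO/.X.]: 2 plies

[XXO/.OO/.X.] X move#1: (1,0):-1/XXO/XOO/.X.*, (2,0):-1/XXO/.OO/XX., (2,2):-1/XXO/.OO/.XX
[XXO/XOO/.X.] O move#2: (2,0):+1/XXO/XOO/OX.*, (2,2):-1/XXO/XOO/.XO
[XXO/XOO/OX.] end (terminal -1, X#3); searched XXO/.OO/.X. to 4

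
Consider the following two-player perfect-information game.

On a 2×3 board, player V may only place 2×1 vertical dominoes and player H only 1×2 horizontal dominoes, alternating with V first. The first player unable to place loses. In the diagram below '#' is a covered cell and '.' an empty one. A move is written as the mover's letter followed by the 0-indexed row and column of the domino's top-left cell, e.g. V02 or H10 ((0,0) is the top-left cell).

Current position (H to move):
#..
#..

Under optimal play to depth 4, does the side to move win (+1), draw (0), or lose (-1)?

value(#../#.., H) = +1

ply 1, H at #../#.. | H01=+1→###/#..*; H11=+1→#../###
ply 2: ###/#.. is terminal -1 (V); from #../#.. depth 4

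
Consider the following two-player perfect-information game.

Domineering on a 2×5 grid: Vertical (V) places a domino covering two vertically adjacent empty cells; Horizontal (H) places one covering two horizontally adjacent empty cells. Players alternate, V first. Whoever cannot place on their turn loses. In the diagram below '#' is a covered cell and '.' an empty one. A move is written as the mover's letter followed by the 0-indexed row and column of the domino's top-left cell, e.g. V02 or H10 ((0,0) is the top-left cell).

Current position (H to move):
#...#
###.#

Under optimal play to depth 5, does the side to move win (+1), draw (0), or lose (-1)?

ply 1, H at #...#/###.# | H01=-1→###.#/###.#; H02=+1→#.###/###.#*
ply 2: #.###/###.# is terminal -1 (V); from #...#/###.# depth 5

value(#...#/###.#, H) = +1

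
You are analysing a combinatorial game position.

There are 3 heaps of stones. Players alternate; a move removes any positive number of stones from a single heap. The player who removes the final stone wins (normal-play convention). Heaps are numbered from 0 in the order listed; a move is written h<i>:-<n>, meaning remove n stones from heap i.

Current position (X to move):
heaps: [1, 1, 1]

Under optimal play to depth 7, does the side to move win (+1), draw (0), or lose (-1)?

p1 X@[(1,1,1)]: h0:-1[(0,1,1)]+1* h1:-1[(1,0,1)]+1 h2:-1[(1,1,0)]+1
p2 O@[(0,1,1)]: h1:-1[(0,0,1)]-1* h2:-1[(0,1,0)]-1
p3 X@[(0,0,1)]: h2:-1[(0,0,0)]+1*
p4 O@[(0,0,0)] terminal -1; root [(1,1,1)] d7

value((1,1,1), X) = +1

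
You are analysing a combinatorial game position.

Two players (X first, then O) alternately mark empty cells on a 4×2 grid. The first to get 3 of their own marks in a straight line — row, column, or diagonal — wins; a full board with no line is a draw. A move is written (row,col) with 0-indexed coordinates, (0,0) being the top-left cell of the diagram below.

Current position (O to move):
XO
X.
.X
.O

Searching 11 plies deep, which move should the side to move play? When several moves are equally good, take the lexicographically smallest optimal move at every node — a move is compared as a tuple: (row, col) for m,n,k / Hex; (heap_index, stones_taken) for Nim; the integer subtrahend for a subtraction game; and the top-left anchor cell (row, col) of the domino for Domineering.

[XO/X./.X/.O] O move#1: (1,1):-1/XO/XO/.X/.O, (2,0):+0/XO/X./OX/.O*, (3,0):-1/XO/X./.X/OO
[XO/X./OX/.O] X move#2: (1,1):+0/XO/XX/OX/.O*, (3,0):+0/XO/X./OX/XO
[XO/XX/OX/.O] O move#3: (3,0):+0/XO/XX/OX/OO*
[XO/XX/OX/OO] end (terminal +0, X#4); searched XO/X./.X/.O to 11

O's best at [XO/X./.X/.O]: (2,0)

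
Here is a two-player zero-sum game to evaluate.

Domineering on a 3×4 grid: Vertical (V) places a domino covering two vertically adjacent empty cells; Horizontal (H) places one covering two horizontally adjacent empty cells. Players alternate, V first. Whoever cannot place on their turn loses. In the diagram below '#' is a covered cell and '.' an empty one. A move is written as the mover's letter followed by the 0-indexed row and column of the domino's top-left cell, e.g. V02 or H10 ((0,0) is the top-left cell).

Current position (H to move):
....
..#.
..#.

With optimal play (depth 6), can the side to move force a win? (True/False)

H winning at [..../..#./..#.]: True

[..../..#./..#.] H move#1: H00:-1/##../..#./..#., H01:-1/.##./..#./..#., H02:-1/..##/..#./..#., H10:+1/..../###./..#.*, H20:-1/..../..#./###.
[..../###./..#.] V move#2: V03:-1/...#/####/..#.*, V13:-1/..../####/..##
[...#/####/..#.] H move#3: H00:+1/##.#/####/..#.*, H01:+1/.###/####/..#., H20:+1/...#/####/###.
[##.#/####/..#.] end (terminal -1, V#4); searched ..../..#./..#. to 6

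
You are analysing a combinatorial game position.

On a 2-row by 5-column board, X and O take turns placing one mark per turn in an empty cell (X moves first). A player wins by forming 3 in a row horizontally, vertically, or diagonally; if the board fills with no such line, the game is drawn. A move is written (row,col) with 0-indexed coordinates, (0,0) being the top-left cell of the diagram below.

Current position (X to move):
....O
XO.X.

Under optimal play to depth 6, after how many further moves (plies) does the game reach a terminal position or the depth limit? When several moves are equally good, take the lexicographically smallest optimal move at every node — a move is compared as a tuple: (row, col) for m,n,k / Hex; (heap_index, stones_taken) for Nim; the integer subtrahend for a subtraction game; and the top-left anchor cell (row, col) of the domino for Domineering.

[....O/XO.X.] X move#1: (0,0):+0/X...O/XO.X.*, (0,1):+0/.X..O/XO.X., (0,2):+0/..X.O/XO.X., (0,3):+0/...XO/XO.X., (1,2):+0/....O/XOXX., (1,4):+0/....O/XO.XX
[X...O/XO.X.] O move#2: (0,1):+0/XO..O/XO.X.*, (0,2):+0/X.O.O/XO.X., (0,3):+0/X..OO/XO.X., (1,2):+0/X...O/XOOX., (1,4):+0/X...O/XO.XO
[XO..O/XO.X.] X move#3: (0,2):+0/XOX.O/XO.X.*, (0,3):+0/XO.XO/XO.X., (1,2):+0/XO..O/XOXX., (1,4):+0/XO..O/XO.XX
[XOX.O/XO.X.] O move#4: (0,3):+0/XOXOO/XO.X.*, (1,2):+0/XOX.O/XOOX., (1,4):+0/XOX.O/XO.XO
[XOXOO/XO.X.] X move#5: (1,2):+0/XOXOO/XOXX.*, (1,4):+0/XOXOO/XO.XX
[XOXOO/XOXX.] O move#6: (1,4):+0/XOXOO/XOXXO*
[XOXOO/XOXXO] end (terminal +0, X#7); searched ....O/XO.X. to 6

PV length from [....O/XO.X.]: 6 plies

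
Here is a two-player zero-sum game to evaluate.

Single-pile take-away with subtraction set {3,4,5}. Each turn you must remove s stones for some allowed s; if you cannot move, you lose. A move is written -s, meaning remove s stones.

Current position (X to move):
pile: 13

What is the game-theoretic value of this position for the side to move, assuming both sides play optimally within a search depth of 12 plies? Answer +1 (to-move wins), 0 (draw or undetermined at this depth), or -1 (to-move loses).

value(13, X) = +1

ply 1, X at 13 | -3=+1→10*; -4=+1→9; -5=+1→8
ply 2, O at 10 | -3=-1→7*; -4=-1→6; -5=-1→5
ply 3, X at 7 | -3=-1→4; -4=-1→3; -5=+1→2*
ply 4: 2 is terminal -1 (O); from 13 depth 12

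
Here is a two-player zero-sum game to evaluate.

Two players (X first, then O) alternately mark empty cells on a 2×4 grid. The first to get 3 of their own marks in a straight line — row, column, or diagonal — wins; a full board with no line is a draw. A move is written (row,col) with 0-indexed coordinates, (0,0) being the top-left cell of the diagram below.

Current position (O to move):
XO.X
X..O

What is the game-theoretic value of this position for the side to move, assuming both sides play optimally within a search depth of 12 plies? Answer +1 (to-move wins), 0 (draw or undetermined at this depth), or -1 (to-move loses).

ply 1, O at XO.X/X..O | (0,2)=+0→XOOX/X..O*; (1,1)=+0→XO.X/XO.O; (1,2)=+0→XO.X/X.OO
ply 2, X at XOOX/X..O | (1,1)=+0→XOOX/XX.O*; (1,2)=+0→XOOX/X.XO
ply 3, O at XOOX/XX.O | (1,2)=+0→XOOX/XXOO*
ply 4: XOOX/XXOO is terminal +0 (X); from XO.X/X..O depth 12

value(XO.X/X..O, O) = 0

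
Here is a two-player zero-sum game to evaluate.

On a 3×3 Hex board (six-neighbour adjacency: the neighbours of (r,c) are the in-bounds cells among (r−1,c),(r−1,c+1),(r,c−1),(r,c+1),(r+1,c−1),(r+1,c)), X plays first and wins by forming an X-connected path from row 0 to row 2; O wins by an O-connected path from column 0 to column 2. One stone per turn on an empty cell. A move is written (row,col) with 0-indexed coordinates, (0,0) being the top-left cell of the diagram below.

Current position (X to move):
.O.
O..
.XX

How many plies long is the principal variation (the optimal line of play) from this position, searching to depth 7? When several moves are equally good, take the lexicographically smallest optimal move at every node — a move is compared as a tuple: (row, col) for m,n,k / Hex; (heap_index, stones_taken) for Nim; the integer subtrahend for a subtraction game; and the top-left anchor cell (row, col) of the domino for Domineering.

PV length from [.O./O../.XX]: 3 plies

[.O./O../.XX] X move#1: (0,0):-1/XO./O../.XX, (0,2):+1/.OX/O../.XX*, (1,1):-1/.O./OX./.XX, (1,2):-1/.O./O.X/.XX, (2,0):-1/.O./O../XXX
[.OX/O../.XX] O move#2: (0,0):-1/OOX/O../.XX*, (1,1):-1/.OX/OO./.XX, (1,2):-1/.OX/O.O/.XX, (2,0):-1/.OX/O../OXX
[OOX/O../.XX] X move#3: (1,1):+1/OOX/OX./.XX*, (1,2):+1/OOX/O.X/.XX, (2,0):+1/OOX/O../XXX
[OOX/OX./.XX] end (terminal -1, O#4); searched .O./O../.XX to 7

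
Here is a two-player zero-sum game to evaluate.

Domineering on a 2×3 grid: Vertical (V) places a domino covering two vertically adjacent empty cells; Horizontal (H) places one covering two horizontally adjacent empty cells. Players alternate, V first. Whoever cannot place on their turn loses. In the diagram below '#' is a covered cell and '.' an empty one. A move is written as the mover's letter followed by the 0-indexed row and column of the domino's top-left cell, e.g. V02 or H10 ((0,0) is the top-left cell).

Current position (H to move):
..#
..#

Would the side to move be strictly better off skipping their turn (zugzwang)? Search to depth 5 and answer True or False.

zugzwang(..#/..#, H) = False

p1 H@[..#/..#]: H00[###/..#]+1* H10[..#/###]+1
p2 V@[###/..#] terminal -1; root [..#/..#] d5
if H skipped the turn, V would face:
~ p1 V@[..#/..#]: V00[#.#/#.#]+1* V01[.##/.##]+1
~ p2 H@[#.#/#.#] terminal -1; root [..#/..#] d5
compare (H): move=+1 vs pass=-1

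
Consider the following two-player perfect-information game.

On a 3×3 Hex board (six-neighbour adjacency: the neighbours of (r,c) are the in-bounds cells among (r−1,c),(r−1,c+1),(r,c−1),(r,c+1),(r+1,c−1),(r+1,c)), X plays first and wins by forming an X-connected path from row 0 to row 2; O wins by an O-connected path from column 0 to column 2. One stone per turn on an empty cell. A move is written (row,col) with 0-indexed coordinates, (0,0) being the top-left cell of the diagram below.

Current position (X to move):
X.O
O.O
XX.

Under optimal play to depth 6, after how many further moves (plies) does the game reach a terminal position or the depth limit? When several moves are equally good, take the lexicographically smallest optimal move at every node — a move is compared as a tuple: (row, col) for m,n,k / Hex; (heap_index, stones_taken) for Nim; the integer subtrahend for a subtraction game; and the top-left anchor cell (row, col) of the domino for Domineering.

[X.O/O.O/XX.] X move#1: (0,1):-1/XXO/O.O/XX.*, (1,1):-1/X.O/OXO/XX., (2,2):-1/X.O/O.O/XXX
[XXO/O.O/XX.] O move#2: (1,1):+1/XXO/OOO/XX.*, (2,2):-1/XXO/O.O/XXO
[XXO/OOO/XX.] end (terminal -1, X#3); searched X.O/O.O/XX. to 6

PV length from [X.O/O.O/XX.]: 2 plies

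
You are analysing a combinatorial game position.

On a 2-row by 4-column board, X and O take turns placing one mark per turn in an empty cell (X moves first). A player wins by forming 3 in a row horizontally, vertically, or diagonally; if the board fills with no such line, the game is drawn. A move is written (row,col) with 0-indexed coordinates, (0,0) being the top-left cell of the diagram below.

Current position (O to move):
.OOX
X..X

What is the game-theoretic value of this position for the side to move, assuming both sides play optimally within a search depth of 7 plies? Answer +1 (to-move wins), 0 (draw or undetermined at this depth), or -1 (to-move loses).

[.OOX/X..X] O move#1: (0,0):+1/OOOX/X..X*, (1,1):+0/.OOX/XO.X, (1,2):+0/.OOX/X.OX
[OOOX/X..X] end (terminal -1, X#2); searched .OOX/X..X to 7

value(.OOX/X..X, O) = +1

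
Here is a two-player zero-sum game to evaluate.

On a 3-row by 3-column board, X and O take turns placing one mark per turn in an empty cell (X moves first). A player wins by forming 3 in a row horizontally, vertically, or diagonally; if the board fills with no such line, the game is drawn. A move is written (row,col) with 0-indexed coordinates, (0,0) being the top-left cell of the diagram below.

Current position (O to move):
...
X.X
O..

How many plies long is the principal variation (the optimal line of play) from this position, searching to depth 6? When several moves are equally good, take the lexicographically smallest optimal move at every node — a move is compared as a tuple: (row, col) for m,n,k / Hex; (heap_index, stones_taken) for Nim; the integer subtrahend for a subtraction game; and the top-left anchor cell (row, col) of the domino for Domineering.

PV length from [.../X.X/O..]: 5 plies

ply 1, O at .../X.X/O.. | (0,0)=-1→O../X.X/O..; (0,1)=-1→.O./X.X/O..; (0,2)=-1→..O/X.X/O..; (1,1)=+1→.../XOX/O..*; (2,1)=-1→.../X.X/OO.; (2,2)=-1→.../X.X/O.O
ply 2, X at .../XOX/O.. | (0,0)=-1→X../XOX/O..*; (0,1)=-1→.X./XOX/O..; (0,2)=-1→..X/XOX/O..; (2,1)=-1→.../XOX/OX.; (2,2)=-1→.../XOX/O.X
ply 3, O at X../XOX/O.. | (0,1)=+1→XO./XOX/O..*; (0,2)=+1→X.O/XOX/O..; (2,1)=+1→X../XOX/OO.; (2,2)=+1→X../XOX/O.O
ply 4, X at XO./XOX/O.. | (0,2)=-1→XOX/XOX/O..*; (2,1)=-1→XO./XOX/OX.; (2,2)=-1→XO./XOX/O.X
ply 5, O at XOX/XOX/O.. | (2,1)=+1→XOX/XOX/OO.*; (2,2)=+0→XOX/XOX/O.O
ply 6: XOX/XOX/OO. is terminal -1 (X); from .../X.X/O.. depth 6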